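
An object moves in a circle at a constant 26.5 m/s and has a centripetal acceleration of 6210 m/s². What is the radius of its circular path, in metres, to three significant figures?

a_c = v²/r ⇒ r = v²/a_c = (26.5)²/6210 = 702.2/6210 = 0.1131 m.

0.113 m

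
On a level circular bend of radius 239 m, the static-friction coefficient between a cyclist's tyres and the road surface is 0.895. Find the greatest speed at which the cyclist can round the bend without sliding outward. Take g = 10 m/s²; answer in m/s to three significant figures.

46.2 m/s

On a flat curve, static friction is the only horizontal force, so it must supply the full centripetal force: μ_s m g = m v²/r.
Mass cancels: v_max = √(μ_s g r) = √(0.895 × 10.0 × 239) = √2139 = 46.25 m/s.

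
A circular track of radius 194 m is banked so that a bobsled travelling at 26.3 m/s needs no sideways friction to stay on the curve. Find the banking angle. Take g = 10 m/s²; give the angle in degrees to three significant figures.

For a frictionless banked turn: horizontally N sinθ = mv²/r and vertically N cosθ = mg.
Dividing: tanθ = v²/(r g) = (26.3)²/(194 × 10.0) = 691.7/1940 = 0.3565.
θ = arctan(0.3565) = 19.62°.

19.6°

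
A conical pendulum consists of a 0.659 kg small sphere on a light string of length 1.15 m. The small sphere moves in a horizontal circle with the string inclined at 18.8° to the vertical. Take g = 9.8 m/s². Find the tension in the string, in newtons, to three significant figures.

Vertically the bob has no acceleration, so T cosθ = mg.
T = mg/cosθ = 0.659 × 9.8 / cos 18.8° = 6.458/0.9466 = 6.822 N.

6.82 N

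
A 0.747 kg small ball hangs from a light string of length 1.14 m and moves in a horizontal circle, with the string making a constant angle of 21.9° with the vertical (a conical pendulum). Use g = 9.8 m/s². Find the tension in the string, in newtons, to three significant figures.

7.89 N

Vertically the bob has no acceleration, so T cosθ = mg.
T = mg/cosθ = 0.747 × 9.8 / cos 21.9° = 7.321/0.9278 = 7.890 N.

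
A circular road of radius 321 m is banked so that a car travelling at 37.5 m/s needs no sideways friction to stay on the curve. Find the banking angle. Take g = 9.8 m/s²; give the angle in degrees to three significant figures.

For a frictionless banked turn: horizontally N sinθ = mv²/r and vertically N cosθ = mg.
Dividing: tanθ = v²/(r g) = (37.5)²/(321 × 9.8) = 1406/3146 = 0.4470.
θ = arctan(0.4470) = 24.09°.

24.1°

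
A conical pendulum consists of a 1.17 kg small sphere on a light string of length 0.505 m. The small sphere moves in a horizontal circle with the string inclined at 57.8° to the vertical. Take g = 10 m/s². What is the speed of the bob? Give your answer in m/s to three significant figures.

2.60 m/s

The radius of the circle is r = L sinθ = 0.505 × sin 57.8° = 0.4273 m.
Horizontally T sinθ = mv²/r and vertically T cosθ = mg, so tanθ = v²/(rg).
v = √(r g tanθ) = √(0.4273 × 10.0 × 1.588) = √6.786 = 2.605 m/s.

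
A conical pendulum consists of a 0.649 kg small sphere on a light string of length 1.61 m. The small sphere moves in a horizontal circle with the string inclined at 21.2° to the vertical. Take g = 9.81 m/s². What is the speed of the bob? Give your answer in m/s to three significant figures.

The radius of the circle is r = L sinθ = 1.61 × sin 21.2° = 0.5822 m.
Horizontally T sinθ = mv²/r and vertically T cosθ = mg, so tanθ = v²/(rg).
v = √(r g tanθ) = √(0.5822 × 9.81 × 0.3879) = √2.215 = 1.488 m/s.

1.49 m/s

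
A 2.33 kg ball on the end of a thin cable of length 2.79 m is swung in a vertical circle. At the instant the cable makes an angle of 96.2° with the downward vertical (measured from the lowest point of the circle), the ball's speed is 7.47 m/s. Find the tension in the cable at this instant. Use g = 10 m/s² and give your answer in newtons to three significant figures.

Take the radial direction toward the centre of the circle as positive. The component of the weight along the string toward the centre is −mg cos φ (φ measured from the bottom), so Newton's second law along the string gives T − mg cos φ = m v²/r.
cos 96.2° = -0.1080, so T = m(v²/r + g cos φ) = 2.33 × ((7.47)²/2.79 + 10.0 × -0.1080) = 2.33 × (20.00 + (-1.080)) = 2.33 × 18.92 = 44.08 N.

44.1 N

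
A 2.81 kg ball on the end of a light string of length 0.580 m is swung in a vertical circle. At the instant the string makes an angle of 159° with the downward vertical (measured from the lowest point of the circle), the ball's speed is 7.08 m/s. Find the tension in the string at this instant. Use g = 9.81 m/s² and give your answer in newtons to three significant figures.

217 N

Take the radial direction toward the centre of the circle as positive. The component of the weight along the string toward the centre is −mg cos φ (φ measured from the bottom), so Newton's second law along the string gives T − mg cos φ = m v²/r.
cos 159° = -0.9336, so T = m(v²/r + g cos φ) = 2.81 × ((7.08)²/0.580 + 9.81 × -0.9336) = 2.81 × (86.42 + (-9.158)) = 2.81 × 77.27 = 217.1 N.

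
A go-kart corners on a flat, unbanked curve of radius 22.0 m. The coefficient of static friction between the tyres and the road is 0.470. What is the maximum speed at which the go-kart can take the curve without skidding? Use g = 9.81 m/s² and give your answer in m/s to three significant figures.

10.1 m/s

The only inward force on a level bend is static friction, so at the limit f_s = μ_s N = μ_s m g = m v²/r.
Mass cancels: v_max = √(μ_s g r) = √(0.470 × 9.81 × 22.0) = √101.4 = 10.07 m/s.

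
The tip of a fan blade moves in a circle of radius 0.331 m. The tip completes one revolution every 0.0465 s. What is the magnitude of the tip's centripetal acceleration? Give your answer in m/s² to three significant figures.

6040 m/s²

v = 2πr/T = 2π × 0.331/0.0465 = 44.73 m/s.
a_c = v²/r = (44.73)²/0.331 = 2000/0.331 = 6043 m/s².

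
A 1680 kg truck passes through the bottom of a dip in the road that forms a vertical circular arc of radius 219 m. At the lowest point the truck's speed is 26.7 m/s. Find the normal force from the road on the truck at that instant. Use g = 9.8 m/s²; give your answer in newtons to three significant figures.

At the lowest point, N points up (toward the centre) and the weight mg points down (away from the centre), so the net inward force is N − mg = mv²/r.
N = m(v²/r + g) = 1680 × ((26.7)²/219 + 9.8) = 1680 × (3.255 + 9.8) = 1680 × 13.06 = 21930 N.

21900 N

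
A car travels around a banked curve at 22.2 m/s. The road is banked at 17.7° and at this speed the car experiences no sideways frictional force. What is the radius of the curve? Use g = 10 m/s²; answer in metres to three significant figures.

154 m

Frictionless banking: tanθ = v²/(rg), so r = v²/(g tanθ).
r = (22.2)²/(10.0 × tan 17.7°) = 492.8/(10.0 × 0.3191) = 492.8/3.191 = 154.4 m.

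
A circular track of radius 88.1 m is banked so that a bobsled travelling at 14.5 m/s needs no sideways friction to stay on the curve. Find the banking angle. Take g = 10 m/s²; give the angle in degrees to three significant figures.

For a frictionless banked turn: horizontally N sinθ = mv²/r and vertically N cosθ = mg.
Dividing: tanθ = v²/(r g) = (14.5)²/(88.1 × 10.0) = 210.2/881.0 = 0.2386.
θ = arctan(0.2386) = 13.42°.

13.4°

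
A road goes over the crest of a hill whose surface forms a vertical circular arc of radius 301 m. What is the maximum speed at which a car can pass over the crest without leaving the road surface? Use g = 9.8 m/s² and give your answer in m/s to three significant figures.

At the crest the centre of the circle is below the car, so the net downward (centripetal) force is mg − N = mv²/r.
The car leaves the road when N → 0, giving v_max = √(g r) = √(9.8 × 301) = 54.31 m/s.

54.3 m/s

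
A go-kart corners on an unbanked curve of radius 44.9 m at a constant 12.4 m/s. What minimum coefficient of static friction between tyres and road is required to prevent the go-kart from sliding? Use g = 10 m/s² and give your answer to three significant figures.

Friction provides the centripetal force: μ_s m g = m v²/r, so μ_s = v²/(g r) = (12.40)²/(10.0 × 44.9) = 153.8/449.0 = 0.3424.

0.342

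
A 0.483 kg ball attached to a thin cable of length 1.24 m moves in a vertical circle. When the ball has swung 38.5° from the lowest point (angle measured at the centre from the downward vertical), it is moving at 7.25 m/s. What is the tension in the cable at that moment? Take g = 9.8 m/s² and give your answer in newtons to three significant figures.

Take the radial direction toward the centre of the circle as positive. The component of the weight along the string toward the centre is −mg cos φ (φ measured from the bottom), so Newton's second law along the string gives T − mg cos φ = m v²/r.
cos 38.5° = 0.7826, so T = m(v²/r + g cos φ) = 0.483 × ((7.25)²/1.24 + 9.8 × 0.7826) = 0.483 × (42.39 + (7.670)) = 0.483 × 50.06 = 24.18 N.

24.2 N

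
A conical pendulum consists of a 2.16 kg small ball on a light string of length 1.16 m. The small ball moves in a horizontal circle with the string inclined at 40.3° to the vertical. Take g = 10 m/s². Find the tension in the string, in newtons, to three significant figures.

Vertically the bob has no acceleration, so T cosθ = mg.
T = mg/cosθ = 2.16 × 10.0 / cos 40.3° = 21.60/0.7627 = 28.32 N.

28.3 N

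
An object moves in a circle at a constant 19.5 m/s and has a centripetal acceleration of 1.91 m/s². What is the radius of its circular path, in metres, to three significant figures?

199 m

a_c = v²/r ⇒ r = v²/a_c = (19.5)²/1.91 = 380.2/1.91 = 199.1 m.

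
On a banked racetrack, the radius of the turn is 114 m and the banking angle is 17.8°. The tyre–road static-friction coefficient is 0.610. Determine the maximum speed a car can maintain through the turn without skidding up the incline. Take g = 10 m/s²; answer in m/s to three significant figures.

At the maximum speed, friction acts down the slope at its limiting value f = μN. Radially (horizontal, toward centre): N sinθ + μN cosθ = mv²/r. Vertically: N cosθ − μN sinθ = mg.
Dividing: v² = r g (sinθ + μcosθ)/(cosθ − μsinθ).
sinθ + μcosθ = 0.3057 + 0.610×0.9521 = 0.8865; cosθ − μsinθ = 0.9521 − 0.610×0.3057 = 0.7657.
v² = 114 × 10.0 × 0.8865/0.7657 = 1320 m²/s², so v = 36.33 m/s.

36.3 m/s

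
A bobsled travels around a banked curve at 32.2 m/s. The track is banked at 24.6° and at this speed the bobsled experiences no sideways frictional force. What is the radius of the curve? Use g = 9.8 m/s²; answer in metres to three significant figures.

231 m

Frictionless banking: tanθ = v²/(rg), so r = v²/(g tanθ).
r = (32.2)²/(9.8 × tan 24.6°) = 1037/(9.8 × 0.4578) = 1037/4.487 = 231.1 m.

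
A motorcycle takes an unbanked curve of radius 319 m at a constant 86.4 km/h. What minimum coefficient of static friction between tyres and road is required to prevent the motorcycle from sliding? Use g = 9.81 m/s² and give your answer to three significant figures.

v = 86.4/3.6 = 24.00 m/s.
Friction provides the centripetal force: μ_s m g = m v²/r, so μ_s = v²/(g r) = (24.00)²/(9.81 × 319) = 576.0/3129 = 0.1841.

0.184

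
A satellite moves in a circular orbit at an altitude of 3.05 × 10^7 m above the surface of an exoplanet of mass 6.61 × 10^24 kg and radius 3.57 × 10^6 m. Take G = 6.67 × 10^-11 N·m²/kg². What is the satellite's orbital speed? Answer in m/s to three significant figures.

3600 m/s

Orbital radius r = R + h = 3.57 × 10^6 + 3.05 × 10^7 = 3.407 × 10^7 m.
Gravity supplies the centripetal force: G M m / r² = m v² / r, so v = √(GM/r).
v = √(6.67 × 10^-11 × 6.61 × 10^24 / 3.407 × 10^7) = √(1.294 × 10^7) = 3597 m/s.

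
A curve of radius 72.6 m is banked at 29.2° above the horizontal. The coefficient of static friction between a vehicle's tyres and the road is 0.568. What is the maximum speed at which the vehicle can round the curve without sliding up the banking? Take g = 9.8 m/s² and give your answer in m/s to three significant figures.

At the maximum speed, friction acts down the slope at its limiting value f = μN. Radially (horizontal, toward centre): N sinθ + μN cosθ = mv²/r. Vertically: N cosθ − μN sinθ = mg.
Dividing: v² = r g (sinθ + μcosθ)/(cosθ − μsinθ).
sinθ + μcosθ = 0.4879 + 0.568×0.8729 = 0.9837; cosθ − μsinθ = 0.8729 − 0.568×0.4879 = 0.5958.
v² = 72.6 × 9.8 × 0.9837/0.5958 = 1175 m²/s², so v = 34.27 m/s.

34.3 m/s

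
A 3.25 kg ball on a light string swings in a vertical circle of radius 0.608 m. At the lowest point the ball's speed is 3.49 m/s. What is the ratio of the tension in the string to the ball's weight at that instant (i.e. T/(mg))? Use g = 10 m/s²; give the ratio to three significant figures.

At the bottom, T − mg = mv²/r, so T = m(v²/r + g) and T/(mg) = v²/(rg) + 1 = (3.49)²/(0.608 × 10.0) + 1 = 2.003 + 1 = 3.003.

3.00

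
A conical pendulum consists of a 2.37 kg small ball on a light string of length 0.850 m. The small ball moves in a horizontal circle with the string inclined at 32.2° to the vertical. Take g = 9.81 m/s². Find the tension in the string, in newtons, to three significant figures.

Vertically the bob has no acceleration, so T cosθ = mg.
T = mg/cosθ = 2.37 × 9.81 / cos 32.2° = 23.25/0.8462 = 27.48 N.

27.5 N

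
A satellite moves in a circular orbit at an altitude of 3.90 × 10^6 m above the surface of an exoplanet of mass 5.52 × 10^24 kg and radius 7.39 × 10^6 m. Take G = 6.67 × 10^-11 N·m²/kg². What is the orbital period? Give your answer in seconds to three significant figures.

12400 s

r = R + h = 7.39 × 10^6 + 3.90 × 10^6 = 1.129 × 10^7 m. Gravity provides the centripetal force: G M m / r² = m v² / r ⇒ v = √(GM/r) = 5711 m/s.
T = 2πr/v = 2π × 1.129 × 10^7 / 5711 = 12420 s.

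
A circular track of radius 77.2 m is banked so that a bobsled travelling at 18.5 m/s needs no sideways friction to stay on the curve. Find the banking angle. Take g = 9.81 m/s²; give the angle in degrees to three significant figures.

With no friction, the horizontal component of the normal force provides the centripetal force: N sinθ = mv²/r, while N cosθ = mg vertically.
Dividing: tanθ = v²/(r g) = (18.5)²/(77.2 × 9.81) = 342.2/757.3 = 0.4519.
θ = arctan(0.4519) = 24.32°.

24.3°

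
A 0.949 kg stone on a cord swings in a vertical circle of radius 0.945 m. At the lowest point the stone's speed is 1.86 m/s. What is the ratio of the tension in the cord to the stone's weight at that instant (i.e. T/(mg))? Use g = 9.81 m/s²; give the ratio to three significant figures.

At the bottom, T − mg = mv²/r, so T = m(v²/r + g) and T/(mg) = v²/(rg) + 1 = (1.86)²/(0.945 × 9.81) + 1 = 0.3732 + 1 = 1.373.

1.37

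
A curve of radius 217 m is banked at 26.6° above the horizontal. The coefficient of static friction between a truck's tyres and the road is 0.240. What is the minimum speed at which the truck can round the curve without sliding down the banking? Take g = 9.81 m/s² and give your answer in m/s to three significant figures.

22.3 m/s

At the minimum speed, friction acts up the slope at its limiting value f = μN. Radially (horizontal, toward centre): N sinθ − μN cosθ = mv²/r. Vertically: N cosθ + μN sinθ = mg.
Dividing: v² = r g (sinθ − μcosθ)/(cosθ + μsinθ).
sinθ − μcosθ = 0.4478 − 0.240×0.8942 = 0.2332; cosθ + μsinθ = 0.8942 + 0.240×0.4478 = 1.002.
v² = 217 × 9.81 × 0.2332/1.002 = 495.5 m²/s², so v = 22.26 m/s.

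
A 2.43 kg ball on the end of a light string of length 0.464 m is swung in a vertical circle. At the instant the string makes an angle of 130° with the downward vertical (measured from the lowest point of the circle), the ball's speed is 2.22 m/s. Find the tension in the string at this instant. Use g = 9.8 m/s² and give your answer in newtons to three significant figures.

Take the radial direction toward the centre of the circle as positive. The component of the weight along the string toward the centre is −mg cos φ (φ measured from the bottom), so Newton's second law along the string gives T − mg cos φ = m v²/r.
cos 130° = -0.6428, so T = m(v²/r + g cos φ) = 2.43 × ((2.22)²/0.464 + 9.8 × -0.6428) = 2.43 × (10.62 + (-6.299)) = 2.43 × 4.322 = 10.50 N.

10.5 N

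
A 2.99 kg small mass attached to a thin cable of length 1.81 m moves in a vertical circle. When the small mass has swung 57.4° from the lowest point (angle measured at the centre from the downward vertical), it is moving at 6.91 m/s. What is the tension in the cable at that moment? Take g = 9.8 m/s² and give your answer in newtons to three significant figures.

94.7 N

Take the radial direction toward the centre of the circle as positive. The component of the weight along the string toward the centre is −mg cos φ (φ measured from the bottom), so Newton's second law along the string gives T − mg cos φ = m v²/r.
cos 57.4° = 0.5388, so T = m(v²/r + g cos φ) = 2.99 × ((6.91)²/1.81 + 9.8 × 0.5388) = 2.99 × (26.38 + (5.280)) = 2.99 × 31.66 = 94.66 N.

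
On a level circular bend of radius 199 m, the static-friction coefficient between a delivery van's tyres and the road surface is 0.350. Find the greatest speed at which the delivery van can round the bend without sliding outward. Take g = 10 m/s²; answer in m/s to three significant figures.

26.4 m/s

Friction provides the centripetal force on a flat curve. At maximum speed it is at its limiting value: μ_s m g = m v²/r.
Mass cancels: v_max = √(μ_s g r) = √(0.350 × 10.0 × 199) = √696.5 = 26.39 m/s.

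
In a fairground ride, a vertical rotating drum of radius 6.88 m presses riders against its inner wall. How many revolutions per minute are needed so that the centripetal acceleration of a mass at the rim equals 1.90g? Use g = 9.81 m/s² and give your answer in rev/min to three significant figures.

15.7 rev/min

Require ω²r = 1.90g, so ω = √(1.90 × 9.81/6.88) = 1.646 rad/s.
In rev/min: ω × 60/(2π) = 1.646 × 60/(2π) = 15.72 rev/min.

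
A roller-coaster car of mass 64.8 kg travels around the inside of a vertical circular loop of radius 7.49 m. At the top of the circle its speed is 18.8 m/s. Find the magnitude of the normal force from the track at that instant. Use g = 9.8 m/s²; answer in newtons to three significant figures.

At the top, both N and the weight mg point inward (toward the centre), so N + mg = mv²/r.
N = m(v²/r − g) = 64.8 × ((18.8)²/7.49 − 9.8) = 64.8 × (47.19 − 9.8) = 64.8 × 37.39 = 2423 N.

2420 N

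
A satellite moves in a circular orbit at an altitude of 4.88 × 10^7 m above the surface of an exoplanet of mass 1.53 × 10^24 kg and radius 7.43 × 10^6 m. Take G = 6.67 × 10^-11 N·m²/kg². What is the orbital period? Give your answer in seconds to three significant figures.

r = R + h = 7.43 × 10^6 + 4.88 × 10^7 = 5.623 × 10^7 m. Gravity provides the centripetal force: G M m / r² = m v² / r ⇒ v = √(GM/r) = 1347 m/s.
T = 2πr/v = 2π × 5.623 × 10^7 / 1347 = 262300 s.

262000 s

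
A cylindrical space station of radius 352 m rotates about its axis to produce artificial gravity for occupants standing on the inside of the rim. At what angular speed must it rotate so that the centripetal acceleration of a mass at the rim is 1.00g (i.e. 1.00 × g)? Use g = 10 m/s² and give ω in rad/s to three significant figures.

0.169 rad/s

Centripetal acceleration a_c = ω²r. Setting ω²r = 1.00g:
ω = √(1.00g / r) = √(1.00 × 10.0 / 352) = √0.02841 = 0.1685 rad/s.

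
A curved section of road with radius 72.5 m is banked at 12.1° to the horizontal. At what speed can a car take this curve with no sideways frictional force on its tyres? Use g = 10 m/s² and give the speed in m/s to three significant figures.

12.5 m/s

On a frictionless banked curve, N sinθ = mv²/r and N cosθ = mg, so tanθ = v²/(rg).
v = √(r g tanθ) = √(72.5 × 10.0 × tan 12.1°) = √(72.5 × 10.0 × 0.2144) = √155.4 = 12.47 m/s.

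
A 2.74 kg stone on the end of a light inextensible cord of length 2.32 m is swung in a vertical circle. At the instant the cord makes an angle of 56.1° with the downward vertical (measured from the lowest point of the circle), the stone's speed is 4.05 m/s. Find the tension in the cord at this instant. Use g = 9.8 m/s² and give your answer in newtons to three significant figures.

Take the radial direction toward the centre of the circle as positive. The component of the weight along the string toward the centre is −mg cos φ (φ measured from the bottom), so Newton's second law along the string gives T − mg cos φ = m v²/r.
cos 56.1° = 0.5577, so T = m(v²/r + g cos φ) = 2.74 × ((4.05)²/2.32 + 9.8 × 0.5577) = 2.74 × (7.070 + (5.466)) = 2.74 × 12.54 = 34.35 N.

34.3 N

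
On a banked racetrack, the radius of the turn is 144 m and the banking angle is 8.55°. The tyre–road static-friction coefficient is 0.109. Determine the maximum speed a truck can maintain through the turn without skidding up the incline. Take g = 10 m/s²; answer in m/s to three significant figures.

At the maximum speed, friction acts down the slope at its limiting value f = μN. Radially (horizontal, toward centre): N sinθ + μN cosθ = mv²/r. Vertically: N cosθ − μN sinθ = mg.
Dividing: v² = r g (sinθ + μcosθ)/(cosθ − μsinθ).
sinθ + μcosθ = 0.1487 + 0.109×0.9889 = 0.2565; cosθ − μsinθ = 0.9889 − 0.109×0.1487 = 0.9727.
v² = 144 × 10.0 × 0.2565/0.9727 = 379.7 m²/s², so v = 19.49 m/s.

19.5 m/s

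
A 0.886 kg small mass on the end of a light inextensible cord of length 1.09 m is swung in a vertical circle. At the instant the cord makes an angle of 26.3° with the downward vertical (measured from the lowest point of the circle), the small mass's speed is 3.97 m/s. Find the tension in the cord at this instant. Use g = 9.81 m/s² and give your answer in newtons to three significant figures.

20.6 N

Take the radial direction toward the centre of the circle as positive. The component of the weight along the string toward the centre is −mg cos φ (φ measured from the bottom), so Newton's second law along the string gives T − mg cos φ = m v²/r.
cos 26.3° = 0.8965, so T = m(v²/r + g cos φ) = 0.886 × ((3.97)²/1.09 + 9.81 × 0.8965) = 0.886 × (14.46 + (8.795)) = 0.886 × 23.25 = 20.60 N.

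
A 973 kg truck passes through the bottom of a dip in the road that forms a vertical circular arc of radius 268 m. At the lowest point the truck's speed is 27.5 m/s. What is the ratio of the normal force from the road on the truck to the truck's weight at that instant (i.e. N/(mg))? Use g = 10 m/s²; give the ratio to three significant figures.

At the bottom, N − mg = mv²/r, so N = m(v²/r + g) and N/(mg) = v²/(rg) + 1 = (27.5)²/(268 × 10.0) + 1 = 0.2822 + 1 = 1.282.

1.28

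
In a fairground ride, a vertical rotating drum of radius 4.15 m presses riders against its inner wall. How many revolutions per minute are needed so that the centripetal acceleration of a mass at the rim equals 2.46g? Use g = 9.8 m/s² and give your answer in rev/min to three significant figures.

23.0 rev/min

Require ω²r = 2.46g, so ω = √(2.46 × 9.8/4.15) = 2.410 rad/s.
In rev/min: ω × 60/(2π) = 2.410 × 60/(2π) = 23.02 rev/min.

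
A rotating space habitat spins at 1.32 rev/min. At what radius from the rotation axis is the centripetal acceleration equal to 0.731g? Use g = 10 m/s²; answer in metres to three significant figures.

383 m

ω = 1.32 rev/min × 2π/60 = 0.1382 rad/s.
a_c = ω²r = 0.731g ⇒ r = 0.731 × 10.0 / (0.1382)² = 7.310/0.01911 = 382.6 m.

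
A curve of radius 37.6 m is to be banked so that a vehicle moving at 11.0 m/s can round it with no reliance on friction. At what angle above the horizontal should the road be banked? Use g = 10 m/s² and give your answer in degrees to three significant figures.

17.8°

With no friction, the horizontal component of the normal force provides the centripetal force: N sinθ = mv²/r, while N cosθ = mg vertically.
Dividing: tanθ = v²/(r g) = (11.0)²/(37.6 × 10.0) = 121.0/376.0 = 0.3218.
θ = arctan(0.3218) = 17.84°.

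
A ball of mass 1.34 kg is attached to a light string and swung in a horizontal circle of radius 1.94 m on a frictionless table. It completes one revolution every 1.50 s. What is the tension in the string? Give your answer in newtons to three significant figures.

45.6 N

v = 2πr/T = 2π × 1.94/1.50 = 8.126 m/s.
The tension is the only horizontal force, so it supplies the full centripetal force: T = m v²/r = 1.34 × (8.126)²/1.94 = 1.34 × 66.04/1.94 = 45.61 N.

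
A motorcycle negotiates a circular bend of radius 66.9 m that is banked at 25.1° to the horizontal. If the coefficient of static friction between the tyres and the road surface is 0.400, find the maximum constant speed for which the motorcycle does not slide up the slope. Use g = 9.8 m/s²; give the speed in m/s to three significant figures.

26.5 m/s

At the maximum speed, friction acts down the slope at its limiting value f = μN. Radially (horizontal, toward centre): N sinθ + μN cosθ = mv²/r. Vertically: N cosθ − μN sinθ = mg.
Dividing: v² = r g (sinθ + μcosθ)/(cosθ − μsinθ).
sinθ + μcosθ = 0.4242 + 0.400×0.9056 = 0.7864; cosθ − μsinθ = 0.9056 − 0.400×0.4242 = 0.7359.
v² = 66.9 × 9.8 × 0.7864/0.7359 = 700.6 m²/s², so v = 26.47 m/s.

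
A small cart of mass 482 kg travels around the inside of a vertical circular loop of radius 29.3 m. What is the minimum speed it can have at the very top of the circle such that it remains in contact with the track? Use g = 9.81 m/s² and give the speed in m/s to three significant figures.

At the highest point the centre is directly below, so both the weight and N act inward: N + mg = mv²/r.
At minimum speed N → 0, so mg = mv_min²/r ⇒ v_min = √(g r) = √(9.81 × 29.3) = 16.95 m/s.

17.0 m/s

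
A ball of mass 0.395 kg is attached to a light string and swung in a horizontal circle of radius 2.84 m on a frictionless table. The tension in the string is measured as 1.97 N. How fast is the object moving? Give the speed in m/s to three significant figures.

T = m v²/r ⇒ v = √(T r / m) = √(1.97 × 2.84 / 0.395) = √14.16 = 3.764 m/s.

3.76 m/s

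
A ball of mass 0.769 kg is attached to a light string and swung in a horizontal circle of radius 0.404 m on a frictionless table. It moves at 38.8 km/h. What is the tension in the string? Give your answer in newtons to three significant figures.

221 N

v = 38.8 km/h = 38.8/3.6 = 10.78 m/s.
The tension is the only horizontal force, so it supplies the full centripetal force: T = m v²/r = 0.769 × (10.78)²/0.404 = 0.769 × 116.2/0.404 = 221.1 N.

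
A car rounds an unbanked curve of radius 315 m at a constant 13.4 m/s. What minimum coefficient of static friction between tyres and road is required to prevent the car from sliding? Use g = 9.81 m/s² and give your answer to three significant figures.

0.0581

Friction provides the centripetal force: μ_s m g = m v²/r, so μ_s = v²/(g r) = (13.40)²/(9.81 × 315) = 179.6/3090 = 0.05811.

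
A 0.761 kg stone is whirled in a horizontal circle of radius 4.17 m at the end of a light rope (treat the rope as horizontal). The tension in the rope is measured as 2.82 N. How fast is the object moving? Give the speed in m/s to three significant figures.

T = m v²/r ⇒ v = √(T r / m) = √(2.82 × 4.17 / 0.761) = √15.45 = 3.931 m/s.

3.93 m/s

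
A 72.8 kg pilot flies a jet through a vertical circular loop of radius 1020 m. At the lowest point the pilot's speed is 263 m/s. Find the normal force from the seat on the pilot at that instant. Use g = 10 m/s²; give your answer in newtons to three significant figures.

At the lowest point, N points up (toward the centre) and the weight mg points down (away from the centre), so the net inward force is N − mg = mv²/r.
N = m(v²/r + g) = 72.8 × ((263)²/1020 + 10.0) = 72.8 × (67.81 + 10.0) = 72.8 × 77.81 = 5665 N.

5660 N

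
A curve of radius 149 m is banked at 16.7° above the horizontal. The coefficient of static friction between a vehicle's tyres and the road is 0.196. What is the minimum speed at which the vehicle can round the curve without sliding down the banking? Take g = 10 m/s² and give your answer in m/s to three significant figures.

At the minimum speed, friction acts up the slope at its limiting value f = μN. Radially (horizontal, toward centre): N sinθ − μN cosθ = mv²/r. Vertically: N cosθ + μN sinθ = mg.
Dividing: v² = r g (sinθ − μcosθ)/(cosθ + μsinθ).
sinθ − μcosθ = 0.2874 − 0.196×0.9578 = 0.09963; cosθ + μsinθ = 0.9578 + 0.196×0.2874 = 1.014.
v² = 149 × 10.0 × 0.09963/1.014 = 146.4 m²/s², so v = 12.10 m/s.

12.1 m/s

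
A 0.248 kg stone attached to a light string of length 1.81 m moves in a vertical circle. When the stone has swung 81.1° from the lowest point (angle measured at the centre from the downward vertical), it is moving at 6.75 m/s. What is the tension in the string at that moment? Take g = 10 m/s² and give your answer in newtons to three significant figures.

6.63 N

Take the radial direction toward the centre of the circle as positive. The component of the weight along the string toward the centre is −mg cos φ (φ measured from the bottom), so Newton's second law along the string gives T − mg cos φ = m v²/r.
cos 81.1° = 0.1547, so T = m(v²/r + g cos φ) = 0.248 × ((6.75)²/1.81 + 10.0 × 0.1547) = 0.248 × (25.17 + (1.547)) = 0.248 × 26.72 = 6.626 N.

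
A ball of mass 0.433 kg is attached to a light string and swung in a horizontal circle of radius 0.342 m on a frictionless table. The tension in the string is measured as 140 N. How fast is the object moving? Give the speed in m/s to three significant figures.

T = m v²/r ⇒ v = √(T r / m) = √(140 × 0.342 / 0.433) = √110.6 = 10.52 m/s.

10.5 m/s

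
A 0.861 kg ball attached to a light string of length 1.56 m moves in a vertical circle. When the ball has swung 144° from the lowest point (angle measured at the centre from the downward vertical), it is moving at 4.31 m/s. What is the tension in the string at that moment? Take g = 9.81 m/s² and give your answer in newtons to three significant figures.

3.42 N

Take the radial direction toward the centre of the circle as positive. The component of the weight along the string toward the centre is −mg cos φ (φ measured from the bottom), so Newton's second law along the string gives T − mg cos φ = m v²/r.
cos 144° = -0.8090, so T = m(v²/r + g cos φ) = 0.861 × ((4.31)²/1.56 + 9.81 × -0.8090) = 0.861 × (11.91 + (-7.936)) = 0.861 × 3.971 = 3.419 N.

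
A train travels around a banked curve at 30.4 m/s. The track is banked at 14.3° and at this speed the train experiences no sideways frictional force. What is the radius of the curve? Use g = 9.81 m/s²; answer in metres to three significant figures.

370 m

Frictionless banking: tanθ = v²/(rg), so r = v²/(g tanθ).
r = (30.4)²/(9.81 × tan 14.3°) = 924.2/(9.81 × 0.2549) = 924.2/2.501 = 369.6 m.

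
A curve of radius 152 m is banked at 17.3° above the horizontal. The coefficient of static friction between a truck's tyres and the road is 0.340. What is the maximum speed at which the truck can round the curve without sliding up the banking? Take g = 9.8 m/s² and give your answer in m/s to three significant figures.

At the maximum speed, friction acts down the slope at its limiting value f = μN. Radially (horizontal, toward centre): N sinθ + μN cosθ = mv²/r. Vertically: N cosθ − μN sinθ = mg.
Dividing: v² = r g (sinθ + μcosθ)/(cosθ − μsinθ).
sinθ + μcosθ = 0.2974 + 0.340×0.9548 = 0.6220; cosθ − μsinθ = 0.9548 − 0.340×0.2974 = 0.8537.
v² = 152 × 9.8 × 0.6220/0.8537 = 1085 m²/s², so v = 32.94 m/s.

32.9 m/s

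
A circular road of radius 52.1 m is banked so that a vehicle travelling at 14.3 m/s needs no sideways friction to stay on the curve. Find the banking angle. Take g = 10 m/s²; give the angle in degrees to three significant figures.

21.4°

With no friction, the horizontal component of the normal force provides the centripetal force: N sinθ = mv²/r, while N cosθ = mg vertically.
Dividing: tanθ = v²/(r g) = (14.3)²/(52.1 × 10.0) = 204.5/521.0 = 0.3925.
θ = arctan(0.3925) = 21.43°.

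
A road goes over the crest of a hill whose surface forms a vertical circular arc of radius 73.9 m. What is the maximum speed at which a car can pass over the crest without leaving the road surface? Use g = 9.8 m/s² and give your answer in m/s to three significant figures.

At the crest the centre of the circle is below the car, so the net downward (centripetal) force is mg − N = mv²/r.
The car leaves the road when N → 0, giving v_max = √(g r) = √(9.8 × 73.9) = 26.91 m/s.

26.9 m/s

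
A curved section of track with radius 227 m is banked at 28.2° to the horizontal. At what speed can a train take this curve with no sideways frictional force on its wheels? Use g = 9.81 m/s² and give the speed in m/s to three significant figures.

On a frictionless banked curve, N sinθ = mv²/r and N cosθ = mg, so tanθ = v²/(rg).
v = √(r g tanθ) = √(227 × 9.81 × tan 28.2°) = √(227 × 9.81 × 0.5362) = √1194 = 34.55 m/s.

34.6 m/s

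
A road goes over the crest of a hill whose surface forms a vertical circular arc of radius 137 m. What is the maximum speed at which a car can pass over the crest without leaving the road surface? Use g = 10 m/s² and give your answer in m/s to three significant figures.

At the crest the centre of the circle is below the car, so the net downward (centripetal) force is mg − N = mv²/r.
The car leaves the road when N → 0, giving v_max = √(g r) = √(10.0 × 137) = 37.01 m/s.

37.0 m/s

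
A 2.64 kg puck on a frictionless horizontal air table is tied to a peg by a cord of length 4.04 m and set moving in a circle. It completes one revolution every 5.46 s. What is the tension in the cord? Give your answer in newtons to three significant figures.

v = 2πr/T = 2π × 4.04/5.46 = 4.649 m/s.
The tension is the only horizontal force, so it supplies the full centripetal force: T = m v²/r = 2.64 × (4.649)²/4.04 = 2.64 × 21.61/4.04 = 14.12 N.

14.1 N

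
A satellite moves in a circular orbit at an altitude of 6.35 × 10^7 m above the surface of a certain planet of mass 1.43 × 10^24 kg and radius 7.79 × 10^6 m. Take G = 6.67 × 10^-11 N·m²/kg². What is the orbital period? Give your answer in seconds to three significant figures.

r = R + h = 7.79 × 10^6 + 6.35 × 10^7 = 7.129 × 10^7 m. Gravity provides the centripetal force: G M m / r² = m v² / r ⇒ v = √(GM/r) = 1157 m/s.
T = 2πr/v = 2π × 7.129 × 10^7 / 1157 = 387300 s.

387000 s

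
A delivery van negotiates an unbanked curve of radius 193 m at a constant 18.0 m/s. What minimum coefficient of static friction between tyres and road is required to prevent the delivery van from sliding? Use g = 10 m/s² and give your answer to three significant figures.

Friction provides the centripetal force: μ_s m g = m v²/r, so μ_s = v²/(g r) = (18.00)²/(10.0 × 193) = 324.0/1930 = 0.1679.

0.168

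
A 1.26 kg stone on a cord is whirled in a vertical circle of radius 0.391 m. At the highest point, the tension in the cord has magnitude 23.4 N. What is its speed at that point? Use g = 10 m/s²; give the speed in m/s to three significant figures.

3.34 m/s

At the top, T + mg = mv²/r, so v = √(r(T/m + g)) = √(0.391 × (23.4/1.26 + 10.0)) = √(0.391 × 28.57) = √11.17 = 3.342 m/s.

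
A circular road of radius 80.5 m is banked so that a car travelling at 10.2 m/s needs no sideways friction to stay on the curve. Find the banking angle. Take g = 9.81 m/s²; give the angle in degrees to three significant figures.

7.51°

With no friction, the horizontal component of the normal force provides the centripetal force: N sinθ = mv²/r, while N cosθ = mg vertically.
Dividing: tanθ = v²/(r g) = (10.2)²/(80.5 × 9.81) = 104.0/789.7 = 0.1317.
θ = arctan(0.1317) = 7.505°.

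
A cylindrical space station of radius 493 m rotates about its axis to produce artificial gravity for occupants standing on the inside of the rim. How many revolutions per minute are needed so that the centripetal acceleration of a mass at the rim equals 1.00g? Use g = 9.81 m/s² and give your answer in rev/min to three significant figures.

Require ω²r = 1.00g, so ω = √(1.00 × 9.81/493) = 0.1411 rad/s.
In rev/min: ω × 60/(2π) = 0.1411 × 60/(2π) = 1.347 rev/min.

1.35 rev/min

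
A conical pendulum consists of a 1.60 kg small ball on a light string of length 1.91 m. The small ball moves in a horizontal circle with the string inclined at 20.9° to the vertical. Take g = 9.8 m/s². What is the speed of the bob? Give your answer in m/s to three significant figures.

The radius of the circle is r = L sinθ = 1.91 × sin 20.9° = 0.6814 m.
Horizontally T sinθ = mv²/r and vertically T cosθ = mg, so tanθ = v²/(rg).
v = √(r g tanθ) = √(0.6814 × 9.8 × 0.3819) = √2.550 = 1.597 m/s.

1.60 m/s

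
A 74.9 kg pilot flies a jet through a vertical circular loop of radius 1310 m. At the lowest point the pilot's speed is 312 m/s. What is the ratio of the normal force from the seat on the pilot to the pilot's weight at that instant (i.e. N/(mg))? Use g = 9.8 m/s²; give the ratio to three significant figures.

8.58

At the bottom, N − mg = mv²/r, so N = m(v²/r + g) and N/(mg) = v²/(rg) + 1 = (312)²/(1310 × 9.8) + 1 = 7.582 + 1 = 8.582.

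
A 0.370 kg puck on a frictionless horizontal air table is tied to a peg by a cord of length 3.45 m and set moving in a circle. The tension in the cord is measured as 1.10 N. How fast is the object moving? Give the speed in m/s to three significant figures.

3.20 m/s

T = m v²/r ⇒ v = √(T r / m) = √(1.10 × 3.45 / 0.370) = √10.26 = 3.203 m/s.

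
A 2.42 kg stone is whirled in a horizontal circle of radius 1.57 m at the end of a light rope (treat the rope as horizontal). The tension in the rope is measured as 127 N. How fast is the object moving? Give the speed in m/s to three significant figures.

T = m v²/r ⇒ v = √(T r / m) = √(127 × 1.57 / 2.42) = √82.39 = 9.077 m/s.

9.08 m/s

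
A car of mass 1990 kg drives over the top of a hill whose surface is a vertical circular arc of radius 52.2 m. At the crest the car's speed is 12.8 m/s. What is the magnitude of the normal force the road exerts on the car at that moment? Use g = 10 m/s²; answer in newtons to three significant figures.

At the crest the centripetal acceleration points downward (toward the centre of the arc), so mg − N = mv²/r.
N = m(g − v²/r) = 1990 × (10.0 − (12.8)²/52.2) = 1990 × (10.0 − 3.139) = 1990 × 6.861 = 13650 N.

13700 N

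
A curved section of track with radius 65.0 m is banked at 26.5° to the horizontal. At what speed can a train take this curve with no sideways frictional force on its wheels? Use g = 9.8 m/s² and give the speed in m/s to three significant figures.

17.8 m/s

On a frictionless banked curve, N sinθ = mv²/r and N cosθ = mg, so tanθ = v²/(rg).
v = √(r g tanθ) = √(65.0 × 9.8 × tan 26.5°) = √(65.0 × 9.8 × 0.4986) = √317.6 = 17.82 m/s.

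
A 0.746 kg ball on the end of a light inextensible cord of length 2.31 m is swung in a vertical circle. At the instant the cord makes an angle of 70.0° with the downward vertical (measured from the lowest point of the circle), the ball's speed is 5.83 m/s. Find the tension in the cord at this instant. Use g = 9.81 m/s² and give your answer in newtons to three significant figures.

Take the radial direction toward the centre of the circle as positive. The component of the weight along the string toward the centre is −mg cos φ (φ measured from the bottom), so Newton's second law along the string gives T − mg cos φ = m v²/r.
cos 70.0° = 0.3420, so T = m(v²/r + g cos φ) = 0.746 × ((5.83)²/2.31 + 9.81 × 0.3420) = 0.746 × (14.71 + (3.355)) = 0.746 × 18.07 = 13.48 N.

13.5 N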